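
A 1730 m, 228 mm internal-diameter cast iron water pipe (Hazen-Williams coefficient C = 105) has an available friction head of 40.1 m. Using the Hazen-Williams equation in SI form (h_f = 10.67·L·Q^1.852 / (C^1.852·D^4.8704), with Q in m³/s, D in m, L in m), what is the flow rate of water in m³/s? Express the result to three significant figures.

Q ≈ 0.0785 m³/s

Rearranging: Q = [h_f·C^1.852·D^4.8704 / (10.67·L)]^(1/1.852)
Q = [40.1·105^1.852·0.228^4.8704 / (10.67·1730)]^0.540 = 0.07848 m³/s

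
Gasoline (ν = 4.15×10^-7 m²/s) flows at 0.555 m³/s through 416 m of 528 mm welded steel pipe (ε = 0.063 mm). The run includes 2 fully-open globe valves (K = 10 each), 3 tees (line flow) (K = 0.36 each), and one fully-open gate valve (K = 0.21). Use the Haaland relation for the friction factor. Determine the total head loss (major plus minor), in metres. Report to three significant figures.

V = 4Q/(πD²) = 2.535 m/s; V²/2g = 0.3275 m
Re = 3.22×10^6, ε/D = 1.19×10^-4 → f = 0.01283 (Haaland)
Major: h_f = f(L/D)·V²/2g = 0.01283·787.9·0.3275 = 3.311 m
Minor: ΣK = 21.3; h_m = ΣK·V²/2g = 6.972 m
Total H_L = 3.311 + 6.972 = 10.28 m

H_L ≈ 10.3 m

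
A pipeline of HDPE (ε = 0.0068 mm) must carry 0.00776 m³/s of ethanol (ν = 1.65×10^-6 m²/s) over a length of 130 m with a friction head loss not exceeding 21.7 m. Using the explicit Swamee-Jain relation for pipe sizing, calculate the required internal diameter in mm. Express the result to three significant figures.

Swamee-Jain (Type III): D = 0.66·[ε^1.25·(LQ²/(gh_f))^4.75 + ν·Q^9.4·(L/(gh_f))^5.2]^0.04
LQ²/(gh_f) = 3.677×10^-5; L/(gh_f) = 0.6107
Term 1 = ε^1.25·(…)^4.75 = 3.00×10^-28; Term 2 = ν·Q^9.4·(…)^5.2 = 1.86×10^-27
D = 0.66·(3.00×10^-28 + 1.86×10^-27)^0.04 = 0.05661 m = 56.6 mm
Check: V = 3.08 m/s, Re = 1.06×10^5, f = 0.01838, h_f = 20.4 m ≈ 21.7 m ✓

D ≈ 56.6 mm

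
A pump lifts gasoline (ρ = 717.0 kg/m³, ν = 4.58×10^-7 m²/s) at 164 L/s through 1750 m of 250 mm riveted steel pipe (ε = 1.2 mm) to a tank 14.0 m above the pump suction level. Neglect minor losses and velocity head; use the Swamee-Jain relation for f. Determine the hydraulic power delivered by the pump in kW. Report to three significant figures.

P_hyd ≈ 154 kW

V = 4Q/(πD²) = 3.341 m/s; Re = 1.82×10^6; ε/D = 0.00480; f = 0.03009
h_f = f(L/D)V²/2g = 119.8 m
Total head H = z + h_f = 14.0 + 119.8 = 133.8 m
P_hyd = ρgQH = 717.0·9.81·0.164·133.8 = 154.4 kW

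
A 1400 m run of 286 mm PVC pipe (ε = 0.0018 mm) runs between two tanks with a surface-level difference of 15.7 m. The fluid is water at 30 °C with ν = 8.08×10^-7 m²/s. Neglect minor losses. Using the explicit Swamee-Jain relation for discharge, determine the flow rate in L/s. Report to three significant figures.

Q ≈ 146 L/s

Swamee-Jain (Type II): Q = -0.965·√(gD⁵h_f/L)·ln[ε/(3.7D) + √(3.17ν²L/(gD³h_f))]
√(gD⁵h_f/L) = √(9.81·0.286⁵·15.7/1400) = 0.01451
ε/(3.7D) = 1.70×10^-6; √(3.17ν²L/(gD³h_f)) = 2.84×10^-5
Q = -0.965·0.01451·ln(3.006×10^-5) = 0.1458 m³/s
Check: V = 2.27 m/s, Re = 8.03×10^5, f = 0.01218, h_f = 15.7 m ≈ 15.7 m ✓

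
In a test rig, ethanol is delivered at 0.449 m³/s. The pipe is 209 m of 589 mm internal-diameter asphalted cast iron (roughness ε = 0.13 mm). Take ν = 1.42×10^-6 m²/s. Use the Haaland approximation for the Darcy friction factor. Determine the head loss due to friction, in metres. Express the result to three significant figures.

V = 4Q/(πD²) = 4·0.449/(π·0.589²) = 1.648 m/s
Re = VD/ν = 1.648·0.589/1.42×10^-6 = 6.84×10^5 → turbulent
ε/D = 0.13/589 = 2.21×10^-4
Haaland: f = 0.01514
h_f = f(L/D)V²/(2g) = 0.01514·(209/0.589)·1.648²/(2·9.81) = 0.7436 m

h_f ≈ 0.744 m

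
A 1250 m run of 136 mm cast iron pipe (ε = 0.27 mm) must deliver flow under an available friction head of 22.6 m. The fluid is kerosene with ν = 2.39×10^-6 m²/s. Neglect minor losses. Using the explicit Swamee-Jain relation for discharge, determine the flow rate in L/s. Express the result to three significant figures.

Swamee-Jain (Type II): Q = -0.965·√(gD⁵h_f/L)·ln[ε/(3.7D) + √(3.17ν²L/(gD³h_f))]
√(gD⁵h_f/L) = √(9.81·0.136⁵·22.6/1250) = 0.002873
ε/(3.7D) = 5.37×10^-4; √(3.17ν²L/(gD³h_f)) = 2.01×10^-4
Q = -0.965·0.002873·ln(7.380×10^-4) = 0.01999 m³/s
Check: V = 1.38 m/s, Re = 7.83×10^4, f = 0.02572, h_f = 22.8 m ≈ 22.6 m ✓

Q ≈ 20.0 L/s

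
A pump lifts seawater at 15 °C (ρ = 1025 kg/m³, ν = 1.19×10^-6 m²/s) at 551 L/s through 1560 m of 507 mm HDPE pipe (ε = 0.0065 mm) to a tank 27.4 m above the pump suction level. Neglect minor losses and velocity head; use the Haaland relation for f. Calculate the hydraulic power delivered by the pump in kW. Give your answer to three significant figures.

P_hyd ≈ 227 kW

V = 4Q/(πD²) = 2.729 m/s; Re = 1.16×10^6; ε/D = 1.28×10^-5; f = 0.01156
h_f = f(L/D)V²/2g = 13.50 m
Total head H = z + h_f = 27.4 + 13.50 = 40.90 m
P_hyd = ρgQH = 1025·9.81·0.551·40.90 = 226.6 kW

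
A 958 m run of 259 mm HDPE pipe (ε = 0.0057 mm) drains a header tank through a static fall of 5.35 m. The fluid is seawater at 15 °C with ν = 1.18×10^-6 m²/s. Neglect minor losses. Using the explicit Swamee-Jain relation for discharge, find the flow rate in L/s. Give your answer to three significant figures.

Swamee-Jain (Type II): Q = -0.965·√(gD⁵h_f/L)·ln[ε/(3.7D) + √(3.17ν²L/(gD³h_f))]
√(gD⁵h_f/L) = √(9.81·0.259⁵·5.35/958) = 0.007991
ε/(3.7D) = 5.95×10^-6; √(3.17ν²L/(gD³h_f)) = 6.81×10^-5
Q = -0.965·0.007991·ln(7.405×10^-5) = 0.07334 m³/s
Check: V = 1.39 m/s, Re = 3.06×10^5, f = 0.01458, h_f = 5.33 m ≈ 5.35 m ✓

Q ≈ 73.3 L/s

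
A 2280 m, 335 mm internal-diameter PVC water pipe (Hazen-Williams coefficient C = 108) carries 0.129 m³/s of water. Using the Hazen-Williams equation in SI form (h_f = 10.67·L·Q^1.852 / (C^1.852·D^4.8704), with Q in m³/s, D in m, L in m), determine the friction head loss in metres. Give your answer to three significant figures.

h_f = 10.67·2280·0.129^1.852 / (108^1.852·0.335^4.8704) = 19.33 m

h_f ≈ 19.3 m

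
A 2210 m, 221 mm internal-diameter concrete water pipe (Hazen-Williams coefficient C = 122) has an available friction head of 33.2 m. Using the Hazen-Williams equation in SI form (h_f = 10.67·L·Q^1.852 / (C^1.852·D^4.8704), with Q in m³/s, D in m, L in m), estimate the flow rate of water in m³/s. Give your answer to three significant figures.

Rearranging: Q = [h_f·C^1.852·D^4.8704 / (10.67·L)]^(1/1.852)
Q = [33.2·122^1.852·0.221^4.8704 / (10.67·2210)]^0.540 = 0.06647 m³/s

Q ≈ 0.0665 m³/s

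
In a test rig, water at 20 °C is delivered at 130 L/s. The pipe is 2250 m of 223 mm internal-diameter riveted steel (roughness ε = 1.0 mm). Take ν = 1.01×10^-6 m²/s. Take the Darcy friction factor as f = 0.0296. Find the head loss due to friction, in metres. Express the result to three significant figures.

h_f ≈ 169 m

V = 4Q/(πD²) = 4·0.130/(π·0.223²) = 3.328 m/s
h_f = f(L/D)V²/(2g) = 0.02960·(2250/0.223)·3.328²/(2·9.81) = 168.6 m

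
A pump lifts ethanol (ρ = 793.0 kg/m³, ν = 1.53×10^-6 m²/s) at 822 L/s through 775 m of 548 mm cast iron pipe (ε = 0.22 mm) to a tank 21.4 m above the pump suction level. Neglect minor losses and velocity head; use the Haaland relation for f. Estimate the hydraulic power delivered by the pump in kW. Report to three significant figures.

V = 4Q/(πD²) = 3.485 m/s; Re = 1.25×10^6; ε/D = 4.01×10^-4; f = 0.01636
h_f = f(L/D)V²/2g = 14.32 m
Total head H = z + h_f = 21.4 + 14.32 = 35.72 m
P_hyd = ρgQH = 793.0·9.81·0.822·35.72 = 228.4 kW

P_hyd ≈ 228 kW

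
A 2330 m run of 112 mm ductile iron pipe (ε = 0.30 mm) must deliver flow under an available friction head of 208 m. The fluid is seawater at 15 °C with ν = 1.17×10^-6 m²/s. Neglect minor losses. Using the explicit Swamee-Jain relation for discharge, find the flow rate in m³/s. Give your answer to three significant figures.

Swamee-Jain (Type II): Q = -0.965·√(gD⁵h_f/L)·ln[ε/(3.7D) + √(3.17ν²L/(gD³h_f))]
√(gD⁵h_f/L) = √(9.81·0.112⁵·208/2330) = 0.003929
ε/(3.7D) = 7.24×10^-4; √(3.17ν²L/(gD³h_f)) = 5.94×10^-5
Q = -0.965·0.003929·ln(7.833×10^-4) = 0.02711 m³/s
Check: V = 2.75 m/s, Re = 2.63×10^5, f = 0.02607, h_f = 209 m ≈ 208 m ✓

Q ≈ 0.0271 m³/s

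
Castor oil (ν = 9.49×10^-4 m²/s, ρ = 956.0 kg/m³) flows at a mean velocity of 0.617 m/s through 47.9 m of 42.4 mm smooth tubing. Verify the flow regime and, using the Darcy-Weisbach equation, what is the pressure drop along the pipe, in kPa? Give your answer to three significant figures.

Δp ≈ 477 kPa

Re = VD/ν = 0.617·0.04240/9.49×10^-4 = 27.6 → laminar (Re < 2300)
f = 64/Re = 2.322
h_f = f(L/D)V²/(2g) = 2.322·(47.9/0.04240)·0.617²/(2·9.81) = 50.89 m
Δp = ρg·h_f = 956.0·9.81·50.89 = 477.3 kPa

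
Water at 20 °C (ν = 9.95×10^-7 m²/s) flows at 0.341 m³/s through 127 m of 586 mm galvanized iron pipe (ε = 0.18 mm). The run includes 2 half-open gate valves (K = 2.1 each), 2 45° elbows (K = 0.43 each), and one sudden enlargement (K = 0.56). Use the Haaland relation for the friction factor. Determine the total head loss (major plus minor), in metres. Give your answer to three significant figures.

H_L ≈ 0.738 m

V = 4Q/(πD²) = 1.264 m/s; V²/2g = 0.08148 m
Re = 7.45×10^5, ε/D = 3.07×10^-4 → f = 0.01586 (Haaland)
Major: h_f = f(L/D)·V²/2g = 0.01586·216.7·0.08148 = 0.2801 m
Minor: ΣK = 5.62; h_m = ΣK·V²/2g = 0.4579 m
Total H_L = 0.2801 + 0.4579 = 0.7380 m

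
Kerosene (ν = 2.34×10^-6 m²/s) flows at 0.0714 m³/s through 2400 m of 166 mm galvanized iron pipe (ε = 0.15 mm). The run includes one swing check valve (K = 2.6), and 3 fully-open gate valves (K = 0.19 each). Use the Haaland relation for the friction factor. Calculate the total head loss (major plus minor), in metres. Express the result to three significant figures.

V = 4Q/(πD²) = 3.299 m/s; V²/2g = 0.5547 m
Re = 2.34×10^5, ε/D = 9.04×10^-4 → f = 0.02034 (Haaland)
Major: h_f = f(L/D)·V²/2g = 0.02034·14458·0.5547 = 163.2 m
Minor: ΣK = 3.17; h_m = ΣK·V²/2g = 1.759 m
Total H_L = 163.2 + 1.759 = 164.9 m

H_L ≈ 165 m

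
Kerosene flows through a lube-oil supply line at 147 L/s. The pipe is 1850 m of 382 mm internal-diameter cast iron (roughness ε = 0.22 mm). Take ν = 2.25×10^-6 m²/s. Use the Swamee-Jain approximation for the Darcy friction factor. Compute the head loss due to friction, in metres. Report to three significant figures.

h_f ≈ 7.79 m

V = 4Q/(πD²) = 4·0.147/(π·0.382²) = 1.283 m/s
Re = VD/ν = 1.283·0.382/2.25×10^-6 = 2.18×10^5 → turbulent
ε/D = 0.22/382 = 5.76×10^-4
Swamee-Jain: f = 0.01919
h_f = f(L/D)V²/(2g) = 0.01919·(1850/0.382)·1.283²/(2·9.81) = 7.792 m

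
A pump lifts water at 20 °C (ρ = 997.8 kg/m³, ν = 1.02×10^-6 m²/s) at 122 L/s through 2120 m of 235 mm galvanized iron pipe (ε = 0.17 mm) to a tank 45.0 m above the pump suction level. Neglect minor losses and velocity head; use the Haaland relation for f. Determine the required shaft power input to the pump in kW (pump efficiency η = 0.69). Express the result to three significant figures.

V = 4Q/(πD²) = 2.813 m/s; Re = 6.48×10^5; ε/D = 7.23×10^-4; f = 0.01872
h_f = f(L/D)V²/2g = 68.11 m
Total head H = z + h_f = 45.0 + 68.11 = 113.1 m
P_hyd = ρgQH = 997.8·9.81·0.122·113.1 = 135.1 kW
P_shaft = P_hyd/η = 135.1/0.69 = 195.8 kW

P_shaft ≈ 196 kW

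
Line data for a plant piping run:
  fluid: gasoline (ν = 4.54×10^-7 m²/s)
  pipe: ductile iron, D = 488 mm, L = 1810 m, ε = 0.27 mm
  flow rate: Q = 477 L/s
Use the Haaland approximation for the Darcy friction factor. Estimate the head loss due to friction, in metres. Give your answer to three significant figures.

V = 4Q/(πD²) = 4·0.477/(π·0.488²) = 2.550 m/s
Re = VD/ν = 2.550·0.488/4.54×10^-7 = 2.74×10^6 → turbulent
ε/D = 0.27/488 = 5.53×10^-4
Haaland: f = 0.01727
h_f = f(L/D)V²/(2g) = 0.01727·(1810/0.488)·2.550²/(2·9.81) = 21.24 m

h_f ≈ 21.2 m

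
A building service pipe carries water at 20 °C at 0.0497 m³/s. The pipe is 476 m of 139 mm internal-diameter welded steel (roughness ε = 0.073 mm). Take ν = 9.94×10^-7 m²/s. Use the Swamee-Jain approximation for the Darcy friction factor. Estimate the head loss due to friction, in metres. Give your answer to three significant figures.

V = 4Q/(πD²) = 4·0.0497/(π·0.139²) = 3.275 m/s
Re = VD/ν = 3.275·0.139/9.94×10^-7 = 4.58×10^5 → turbulent
ε/D = 0.073/139 = 5.25×10^-4
Swamee-Jain: f = 0.01801
h_f = f(L/D)V²/(2g) = 0.01801·(476/0.139)·3.275²/(2·9.81) = 33.72 m

h_f ≈ 33.7 m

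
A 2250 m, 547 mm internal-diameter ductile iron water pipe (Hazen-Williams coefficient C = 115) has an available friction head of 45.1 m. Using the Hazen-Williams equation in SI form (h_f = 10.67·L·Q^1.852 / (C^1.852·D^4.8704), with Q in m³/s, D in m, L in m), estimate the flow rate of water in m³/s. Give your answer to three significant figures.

Q ≈ 0.794 m³/s

Rearranging: Q = [h_f·C^1.852·D^4.8704 / (10.67·L)]^(1/1.852)
Q = [45.1·115^1.852·0.547^4.8704 / (10.67·2250)]^0.540 = 0.7937 m³/s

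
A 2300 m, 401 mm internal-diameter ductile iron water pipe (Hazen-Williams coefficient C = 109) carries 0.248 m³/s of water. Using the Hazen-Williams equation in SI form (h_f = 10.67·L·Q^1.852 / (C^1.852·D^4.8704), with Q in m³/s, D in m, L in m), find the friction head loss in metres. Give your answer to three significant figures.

h_f = 10.67·2300·0.248^1.852 / (109^1.852·0.401^4.8704) = 26.79 m

h_f ≈ 26.8 m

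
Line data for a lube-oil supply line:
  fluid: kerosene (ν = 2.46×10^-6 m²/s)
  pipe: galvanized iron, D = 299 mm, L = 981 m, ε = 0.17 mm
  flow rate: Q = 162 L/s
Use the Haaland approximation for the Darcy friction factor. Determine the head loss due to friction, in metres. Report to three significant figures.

h_f ≈ 16.5 m

V = 4Q/(πD²) = 4·0.162/(π·0.299²) = 2.307 m/s
Re = VD/ν = 2.307·0.299/2.46×10^-6 = 2.80×10^5 → turbulent
ε/D = 0.17/299 = 5.69×10^-4
Haaland: f = 0.01854
h_f = f(L/D)V²/(2g) = 0.01854·(981/0.299)·2.307²/(2·9.81) = 16.50 m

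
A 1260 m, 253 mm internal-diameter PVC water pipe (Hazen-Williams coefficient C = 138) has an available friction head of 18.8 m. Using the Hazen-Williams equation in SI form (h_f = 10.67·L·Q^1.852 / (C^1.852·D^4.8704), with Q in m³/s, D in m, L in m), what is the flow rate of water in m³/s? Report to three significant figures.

Rearranging: Q = [h_f·C^1.852·D^4.8704 / (10.67·L)]^(1/1.852)
Q = [18.8·138^1.852·0.253^4.8704 / (10.67·1260)]^0.540 = 0.1069 m³/s

Q ≈ 0.107 m³/s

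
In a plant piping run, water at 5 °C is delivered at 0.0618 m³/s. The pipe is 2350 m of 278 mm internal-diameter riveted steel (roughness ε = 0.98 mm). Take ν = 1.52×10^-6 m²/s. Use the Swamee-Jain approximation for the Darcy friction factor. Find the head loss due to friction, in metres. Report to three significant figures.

V = 4Q/(πD²) = 4·0.0618/(π·0.278²) = 1.018 m/s
Re = VD/ν = 1.018·0.278/1.52×10^-6 = 1.86×10^5 → turbulent
ε/D = 0.98/278 = 0.00353
Swamee-Jain: f = 0.02822
h_f = f(L/D)V²/(2g) = 0.02822·(2350/0.278)·1.018²/(2·9.81) = 12.61 m

h_f ≈ 12.6 m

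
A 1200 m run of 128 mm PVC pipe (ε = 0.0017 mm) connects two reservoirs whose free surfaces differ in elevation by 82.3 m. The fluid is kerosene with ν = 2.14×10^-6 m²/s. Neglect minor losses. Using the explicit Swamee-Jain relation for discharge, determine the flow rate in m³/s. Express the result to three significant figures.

Swamee-Jain (Type II): Q = -0.965·√(gD⁵h_f/L)·ln[ε/(3.7D) + √(3.17ν²L/(gD³h_f))]
√(gD⁵h_f/L) = √(9.81·0.128⁵·82.3/1200) = 0.004808
ε/(3.7D) = 3.59×10^-6; √(3.17ν²L/(gD³h_f)) = 1.01×10^-4
Q = -0.965·0.004808·ln(1.050×10^-4) = 0.04251 m³/s
Check: V = 3.30 m/s, Re = 1.98×10^5, f = 0.01569, h_f = 81.8 m ≈ 82.3 m ✓

Q ≈ 0.0425 m³/s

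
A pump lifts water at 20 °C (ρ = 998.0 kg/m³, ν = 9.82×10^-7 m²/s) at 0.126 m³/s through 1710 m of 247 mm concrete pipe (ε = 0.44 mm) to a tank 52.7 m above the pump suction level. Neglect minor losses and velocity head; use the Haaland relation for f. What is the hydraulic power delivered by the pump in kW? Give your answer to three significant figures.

V = 4Q/(πD²) = 2.630 m/s; Re = 6.61×10^5; ε/D = 0.00178; f = 0.02303
h_f = f(L/D)V²/2g = 56.18 m
Total head H = z + h_f = 52.7 + 56.18 = 108.9 m
P_hyd = ρgQH = 998.0·9.81·0.126·108.9 = 134.3 kW

P_hyd ≈ 134 kW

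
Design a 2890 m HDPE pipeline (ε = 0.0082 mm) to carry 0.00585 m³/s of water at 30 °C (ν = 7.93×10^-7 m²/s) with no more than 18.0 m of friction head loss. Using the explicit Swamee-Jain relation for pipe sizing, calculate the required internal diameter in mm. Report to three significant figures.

D ≈ 97.7 mm

Swamee-Jain (Type III): D = 0.66·[ε^1.25·(LQ²/(gh_f))^4.75 + ν·Q^9.4·(L/(gh_f))^5.2]^0.04
LQ²/(gh_f) = 5.601×10^-4; L/(gh_f) = 16.37
Term 1 = ε^1.25·(…)^4.75 = 1.57×10^-22; Term 2 = ν·Q^9.4·(…)^5.2 = 1.67×10^-21
D = 0.66·(1.57×10^-22 + 1.67×10^-21)^0.04 = 0.09773 m = 97.7 mm
Check: V = 0.780 m/s, Re = 9.61×10^4, f = 0.01850, h_f = 17.0 m ≈ 18.0 m ✓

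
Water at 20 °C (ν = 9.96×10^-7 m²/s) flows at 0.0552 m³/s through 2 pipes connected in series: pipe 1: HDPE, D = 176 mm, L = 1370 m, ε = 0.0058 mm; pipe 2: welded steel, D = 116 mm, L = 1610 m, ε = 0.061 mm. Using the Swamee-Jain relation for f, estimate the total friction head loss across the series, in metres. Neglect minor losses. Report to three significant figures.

Pipe 1: V = 2.269 m/s, Re = 4.01×10^5, ε/D = 3.30×10^-5, f = 0.01407, h_1 = f(L/D)V²/2g = 28.74 m
Pipe 2: V = 5.223 m/s, Re = 6.08×10^5, ε/D = 5.26×10^-4, f = 0.01778, h_2 = f(L/D)V²/2g = 343.1 m
Series → Q common, losses add: H = Σh = 371.8 m

H ≈ 372 m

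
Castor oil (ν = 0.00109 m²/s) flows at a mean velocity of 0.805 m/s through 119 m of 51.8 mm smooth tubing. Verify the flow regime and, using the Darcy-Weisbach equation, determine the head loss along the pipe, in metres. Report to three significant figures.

h_f ≈ 127 m

Re = VD/ν = 0.805·0.05180/0.00109 = 38.3 → laminar (Re < 2300)
f = 64/Re = 1.673
h_f = f(L/D)V²/(2g) = 1.673·(119/0.05180)·0.805²/(2·9.81) = 126.9 m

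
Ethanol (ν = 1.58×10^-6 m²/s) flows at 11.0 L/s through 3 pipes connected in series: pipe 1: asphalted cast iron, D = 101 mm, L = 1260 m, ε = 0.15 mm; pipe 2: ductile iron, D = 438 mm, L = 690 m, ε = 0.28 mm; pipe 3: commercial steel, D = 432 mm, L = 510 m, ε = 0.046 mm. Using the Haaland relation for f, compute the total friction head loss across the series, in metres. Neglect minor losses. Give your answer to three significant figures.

Pipe 1: V = 1.373 m/s, Re = 8.78×10^4, ε/D = 0.00149, f = 0.02375, h_1 = f(L/D)V²/2g = 28.47 m
Pipe 2: V = 0.07301 m/s, Re = 2.02×10^4, ε/D = 6.39×10^-4, f = 0.02686, h_2 = f(L/D)V²/2g = 0.01149 m
Pipe 3: V = 0.07505 m/s, Re = 2.05×10^4, ε/D = 1.06×10^-4, f = 0.02576, h_3 = f(L/D)V²/2g = 0.008728 m
Series → Q common, losses add: H = Σh = 28.49 m

H ≈ 28.5 m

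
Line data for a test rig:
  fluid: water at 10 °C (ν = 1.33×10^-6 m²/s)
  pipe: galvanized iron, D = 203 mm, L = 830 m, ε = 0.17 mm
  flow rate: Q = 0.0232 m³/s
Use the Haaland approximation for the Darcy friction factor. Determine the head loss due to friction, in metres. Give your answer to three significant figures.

V = 4Q/(πD²) = 4·0.0232/(π·0.203²) = 0.7168 m/s
Re = VD/ν = 0.7168·0.203/1.33×10^-6 = 1.09×10^5 → turbulent
ε/D = 0.17/203 = 8.37×10^-4
Haaland: f = 0.02120
h_f = f(L/D)V²/(2g) = 0.02120·(830/0.203)·0.7168²/(2·9.81) = 2.270 m

h_f ≈ 2.27 m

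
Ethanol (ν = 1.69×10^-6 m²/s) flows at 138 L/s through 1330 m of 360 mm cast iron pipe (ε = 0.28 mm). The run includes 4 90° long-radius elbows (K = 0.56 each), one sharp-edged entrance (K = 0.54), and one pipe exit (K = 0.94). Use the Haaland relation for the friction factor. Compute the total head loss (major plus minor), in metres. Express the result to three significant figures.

H_L ≈ 7.12 m

V = 4Q/(πD²) = 1.356 m/s; V²/2g = 0.09368 m
Re = 2.89×10^5, ε/D = 7.78×10^-4 → f = 0.01957 (Haaland)
Major: h_f = f(L/D)·V²/2g = 0.01957·3694·0.09368 = 6.772 m
Minor: ΣK = 3.72; h_m = ΣK·V²/2g = 0.3485 m
Total H_L = 6.772 + 0.3485 = 7.120 m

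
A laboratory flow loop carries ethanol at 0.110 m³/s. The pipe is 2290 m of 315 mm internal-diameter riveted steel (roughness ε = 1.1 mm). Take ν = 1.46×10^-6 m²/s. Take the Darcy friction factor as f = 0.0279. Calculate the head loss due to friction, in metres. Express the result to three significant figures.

V = 4Q/(πD²) = 4·0.110/(π·0.315²) = 1.412 m/s
h_f = f(L/D)V²/(2g) = 0.02790·(2290/0.315)·1.412²/(2·9.81) = 20.60 m

h_f ≈ 20.6 m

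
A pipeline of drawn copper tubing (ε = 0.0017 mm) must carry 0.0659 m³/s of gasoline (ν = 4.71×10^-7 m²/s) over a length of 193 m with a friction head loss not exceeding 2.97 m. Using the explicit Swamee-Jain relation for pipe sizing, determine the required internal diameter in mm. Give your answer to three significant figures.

D ≈ 197 mm

Swamee-Jain (Type III): D = 0.66·[ε^1.25·(LQ²/(gh_f))^4.75 + ν·Q^9.4·(L/(gh_f))^5.2]^0.04
LQ²/(gh_f) = 0.02877; L/(gh_f) = 6.624
Term 1 = ε^1.25·(…)^4.75 = 2.94×10^-15; Term 2 = ν·Q^9.4·(…)^5.2 = 6.93×10^-14
D = 0.66·(2.94×10^-15 + 6.93×10^-14)^0.04 = 0.1967 m = 197 mm
Check: V = 2.17 m/s, Re = 9.06×10^5, f = 0.01200, h_f = 2.82 m ≈ 2.97 m ✓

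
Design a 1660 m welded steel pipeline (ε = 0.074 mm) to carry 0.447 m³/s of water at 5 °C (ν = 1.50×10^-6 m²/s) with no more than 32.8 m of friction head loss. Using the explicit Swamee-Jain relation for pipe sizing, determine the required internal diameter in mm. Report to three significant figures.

D ≈ 419 mm

Swamee-Jain (Type III): D = 0.66·[ε^1.25·(LQ²/(gh_f))^4.75 + ν·Q^9.4·(L/(gh_f))^5.2]^0.04
LQ²/(gh_f) = 1.031; L/(gh_f) = 5.159
Term 1 = ε^1.25·(…)^4.75 = 7.93×10^-6; Term 2 = ν·Q^9.4·(…)^5.2 = 3.93×10^-6
D = 0.66·(7.93×10^-6 + 3.93×10^-6)^0.04 = 0.4193 m = 419 mm
Check: V = 3.24 m/s, Re = 9.05×10^5, f = 0.01460, h_f = 30.9 m ≈ 32.8 m ✓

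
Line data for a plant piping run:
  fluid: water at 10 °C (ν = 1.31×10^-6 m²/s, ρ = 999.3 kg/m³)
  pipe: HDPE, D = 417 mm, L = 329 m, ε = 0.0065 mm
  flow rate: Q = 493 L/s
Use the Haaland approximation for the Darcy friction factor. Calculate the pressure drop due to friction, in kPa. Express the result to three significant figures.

Δp ≈ 59.8 kPa

V = 4Q/(πD²) = 4·0.493/(π·0.417²) = 3.610 m/s
Re = VD/ν = 3.610·0.417/1.31×10^-6 = 1.15×10^6 → turbulent
ε/D = 0.0065/417 = 1.56×10^-5
Haaland: f = 0.01164
h_f = f(L/D)V²/(2g) = 0.01164·(329/0.417)·3.610²/(2·9.81) = 6.098 m
Δp = ρg·h_f = 999.3·9.81·6.098 = 59.78 kPa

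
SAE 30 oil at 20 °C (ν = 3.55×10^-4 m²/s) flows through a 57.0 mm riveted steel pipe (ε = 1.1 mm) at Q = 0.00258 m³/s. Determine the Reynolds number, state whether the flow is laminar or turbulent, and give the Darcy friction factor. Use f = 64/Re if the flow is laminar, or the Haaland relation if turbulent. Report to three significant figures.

V = 4Q/(πD²) = 1.011 m/s
Re = VD/ν = 1.011·0.0570/3.55×10^-4 = 162
Re < 2300 → laminar → f = 64/Re = 0.3942

Re ≈ 162; laminar; f = 64/Re ≈ 0.394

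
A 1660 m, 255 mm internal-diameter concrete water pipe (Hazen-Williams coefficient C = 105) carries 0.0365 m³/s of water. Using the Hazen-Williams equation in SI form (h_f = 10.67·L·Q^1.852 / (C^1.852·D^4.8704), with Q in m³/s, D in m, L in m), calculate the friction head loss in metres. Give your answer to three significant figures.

h_f ≈ 5.40 m

h_f = 10.67·1660·0.0365^1.852 / (105^1.852·0.255^4.8704) = 5.405 m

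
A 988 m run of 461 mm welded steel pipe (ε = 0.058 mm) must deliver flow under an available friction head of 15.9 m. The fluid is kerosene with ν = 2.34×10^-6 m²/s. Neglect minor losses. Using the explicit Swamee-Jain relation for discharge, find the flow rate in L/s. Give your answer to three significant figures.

Q ≈ 531 L/s

Swamee-Jain (Type II): Q = -0.965·√(gD⁵h_f/L)·ln[ε/(3.7D) + √(3.17ν²L/(gD³h_f))]
√(gD⁵h_f/L) = √(9.81·0.461⁵·15.9/988) = 0.05733
ε/(3.7D) = 3.40×10^-5; √(3.17ν²L/(gD³h_f)) = 3.35×10^-5
Q = -0.965·0.05733·ln(6.750×10^-5) = 0.5313 m³/s
Check: V = 3.18 m/s, Re = 6.27×10^5, f = 0.01443, h_f = 16.0 m ≈ 15.9 m ✓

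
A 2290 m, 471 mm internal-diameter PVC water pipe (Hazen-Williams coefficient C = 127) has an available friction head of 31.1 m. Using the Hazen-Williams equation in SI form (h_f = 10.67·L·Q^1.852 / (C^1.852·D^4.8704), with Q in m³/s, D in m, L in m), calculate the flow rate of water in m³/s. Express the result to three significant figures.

Q ≈ 0.479 m³/s

Rearranging: Q = [h_f·C^1.852·D^4.8704 / (10.67·L)]^(1/1.852)
Q = [31.1·127^1.852·0.471^4.8704 / (10.67·2290)]^0.540 = 0.4793 m³/s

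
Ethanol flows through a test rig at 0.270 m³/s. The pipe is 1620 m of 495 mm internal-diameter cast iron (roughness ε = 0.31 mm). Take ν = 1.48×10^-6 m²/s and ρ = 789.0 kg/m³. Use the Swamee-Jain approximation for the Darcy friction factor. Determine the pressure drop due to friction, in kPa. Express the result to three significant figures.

Δp ≈ 47.2 kPa

V = 4Q/(πD²) = 4·0.270/(π·0.495²) = 1.403 m/s
Re = VD/ν = 1.403·0.495/1.48×10^-6 = 4.69×10^5 → turbulent
ε/D = 0.31/495 = 6.26×10^-4
Swamee-Jain: f = 0.01857
h_f = f(L/D)V²/(2g) = 0.01857·(1620/0.495)·1.403²/(2·9.81) = 6.099 m
Δp = ρg·h_f = 789.0·9.81·6.099 = 47.20 kPa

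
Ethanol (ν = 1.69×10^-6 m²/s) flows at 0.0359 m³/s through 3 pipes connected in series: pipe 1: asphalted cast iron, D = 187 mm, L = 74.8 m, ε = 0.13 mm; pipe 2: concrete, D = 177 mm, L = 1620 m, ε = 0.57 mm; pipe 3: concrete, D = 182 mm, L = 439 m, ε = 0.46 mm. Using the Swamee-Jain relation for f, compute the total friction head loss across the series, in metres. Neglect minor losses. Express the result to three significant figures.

Pipe 1: V = 1.307 m/s, Re = 1.45×10^5, ε/D = 6.95×10^-4, f = 0.02044, h_1 = f(L/D)V²/2g = 0.7119 m
Pipe 2: V = 1.459 m/s, Re = 1.53×10^5, ε/D = 0.00322, f = 0.02773, h_2 = f(L/D)V²/2g = 27.54 m
Pipe 3: V = 1.380 m/s, Re = 1.49×10^5, ε/D = 0.00253, f = 0.02616, h_3 = f(L/D)V²/2g = 6.124 m
Series → Q common, losses add: H = Σh = 34.37 m

H ≈ 34.4 m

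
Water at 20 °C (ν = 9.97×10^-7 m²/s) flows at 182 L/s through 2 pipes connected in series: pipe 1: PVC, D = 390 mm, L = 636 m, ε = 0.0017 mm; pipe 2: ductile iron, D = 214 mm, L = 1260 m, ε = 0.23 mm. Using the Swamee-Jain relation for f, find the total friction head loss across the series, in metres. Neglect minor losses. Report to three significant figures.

H ≈ 159 m

Pipe 1: V = 1.524 m/s, Re = 5.96×10^5, ε/D = 4.36×10^-6, f = 0.01277, h_1 = f(L/D)V²/2g = 2.463 m
Pipe 2: V = 5.060 m/s, Re = 1.09×10^6, ε/D = 0.00107, f = 0.02034, h_2 = f(L/D)V²/2g = 156.2 m
Series → Q common, losses add: H = Σh = 158.7 m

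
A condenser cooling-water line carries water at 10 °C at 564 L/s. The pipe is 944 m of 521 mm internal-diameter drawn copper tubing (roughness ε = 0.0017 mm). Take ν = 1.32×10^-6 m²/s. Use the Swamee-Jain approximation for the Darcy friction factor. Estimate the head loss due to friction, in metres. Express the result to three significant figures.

V = 4Q/(πD²) = 4·0.564/(π·0.521²) = 2.646 m/s
Re = VD/ν = 2.646·0.521/1.32×10^-6 = 1.04×10^6 → turbulent
ε/D = 0.0017/521 = 3.26×10^-6
Swamee-Jain: f = 0.01161
h_f = f(L/D)V²/(2g) = 0.01161·(944/0.521)·2.646²/(2·9.81) = 7.502 m

h_f ≈ 7.50 m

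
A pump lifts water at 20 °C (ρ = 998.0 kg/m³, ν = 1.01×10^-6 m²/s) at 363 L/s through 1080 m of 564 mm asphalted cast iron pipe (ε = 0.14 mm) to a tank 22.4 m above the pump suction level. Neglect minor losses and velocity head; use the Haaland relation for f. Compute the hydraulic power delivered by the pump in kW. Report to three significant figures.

P_hyd ≈ 90.8 kW

V = 4Q/(πD²) = 1.453 m/s; Re = 8.11×10^5; ε/D = 2.48×10^-4; f = 0.01526
h_f = f(L/D)V²/2g = 3.144 m
Total head H = z + h_f = 22.4 + 3.144 = 25.54 m
P_hyd = ρgQH = 998.0·9.81·0.363·25.54 = 90.78 kW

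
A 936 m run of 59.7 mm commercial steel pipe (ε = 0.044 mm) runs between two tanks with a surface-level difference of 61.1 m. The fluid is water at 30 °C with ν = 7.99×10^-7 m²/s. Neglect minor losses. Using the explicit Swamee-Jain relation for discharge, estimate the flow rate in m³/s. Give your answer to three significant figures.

Q ≈ 0.00541 m³/s

Swamee-Jain (Type II): Q = -0.965·√(gD⁵h_f/L)·ln[ε/(3.7D) + √(3.17ν²L/(gD³h_f))]
√(gD⁵h_f/L) = √(9.81·0.0597⁵·61.1/936) = 6.969×10^-4
ε/(3.7D) = 1.99×10^-4; √(3.17ν²L/(gD³h_f)) = 1.22×10^-4
Q = -0.965·6.969×10^-4·ln(3.211×10^-4) = 0.005409 m³/s
Check: V = 1.93 m/s, Re = 1.44×10^5, f = 0.02062, h_f = 61.5 m ≈ 61.1 m ✓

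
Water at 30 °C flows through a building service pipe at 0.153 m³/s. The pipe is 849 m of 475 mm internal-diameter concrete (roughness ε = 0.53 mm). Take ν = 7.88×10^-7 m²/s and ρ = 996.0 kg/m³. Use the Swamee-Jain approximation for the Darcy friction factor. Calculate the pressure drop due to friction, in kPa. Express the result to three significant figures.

Δp ≈ 13.8 kPa

V = 4Q/(πD²) = 4·0.153/(π·0.475²) = 0.8634 m/s
Re = VD/ν = 0.8634·0.475/7.88×10^-7 = 5.20×10^5 → turbulent
ε/D = 0.53/475 = 0.00112
Swamee-Jain: f = 0.02082
h_f = f(L/D)V²/(2g) = 0.02082·(849/0.475)·0.8634²/(2·9.81) = 1.414 m
Δp = ρg·h_f = 996.0·9.81·1.414 = 13.82 kPa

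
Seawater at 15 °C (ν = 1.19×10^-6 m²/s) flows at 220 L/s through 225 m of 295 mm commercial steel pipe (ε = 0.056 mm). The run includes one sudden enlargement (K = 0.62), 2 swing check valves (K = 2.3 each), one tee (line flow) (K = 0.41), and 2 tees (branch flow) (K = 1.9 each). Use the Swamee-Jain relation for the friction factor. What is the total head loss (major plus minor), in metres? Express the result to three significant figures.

H_L ≈ 11.0 m

V = 4Q/(πD²) = 3.219 m/s; V²/2g = 0.5281 m
Re = 7.98×10^5, ε/D = 1.90×10^-4 → f = 0.01487 (Swamee-Jain)
Major: h_f = f(L/D)·V²/2g = 0.01487·762.7·0.5281 = 5.988 m
Minor: ΣK = 9.43; h_m = ΣK·V²/2g = 4.980 m
Total H_L = 5.988 + 4.980 = 10.97 m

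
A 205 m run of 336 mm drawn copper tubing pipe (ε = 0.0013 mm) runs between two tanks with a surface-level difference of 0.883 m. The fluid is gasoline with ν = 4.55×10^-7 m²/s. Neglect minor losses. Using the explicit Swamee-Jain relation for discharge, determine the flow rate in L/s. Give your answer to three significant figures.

Swamee-Jain (Type II): Q = -0.965·√(gD⁵h_f/L)·ln[ε/(3.7D) + √(3.17ν²L/(gD³h_f))]
√(gD⁵h_f/L) = √(9.81·0.336⁵·0.883/205) = 0.01345
ε/(3.7D) = 1.05×10^-6; √(3.17ν²L/(gD³h_f)) = 2.02×10^-5
Q = -0.965·0.01345·ln(2.128×10^-5) = 0.1396 m³/s
Check: V = 1.57 m/s, Re = 1.16×10^6, f = 0.01142, h_f = 0.881 m ≈ 0.883 m ✓

Q ≈ 140 L/s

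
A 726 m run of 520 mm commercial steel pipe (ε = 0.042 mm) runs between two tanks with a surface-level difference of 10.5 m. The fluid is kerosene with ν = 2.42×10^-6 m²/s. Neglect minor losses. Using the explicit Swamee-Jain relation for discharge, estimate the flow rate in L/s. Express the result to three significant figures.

Swamee-Jain (Type II): Q = -0.965·√(gD⁵h_f/L)·ln[ε/(3.7D) + √(3.17ν²L/(gD³h_f))]
√(gD⁵h_f/L) = √(9.81·0.520⁵·10.5/726) = 0.07345
ε/(3.7D) = 2.18×10^-5; √(3.17ν²L/(gD³h_f)) = 3.05×10^-5
Q = -0.965·0.07345·ln(5.234×10^-5) = 0.6987 m³/s
Check: V = 3.29 m/s, Re = 7.07×10^5, f = 0.01368, h_f = 10.5 m ≈ 10.5 m ✓

Q ≈ 699 L/s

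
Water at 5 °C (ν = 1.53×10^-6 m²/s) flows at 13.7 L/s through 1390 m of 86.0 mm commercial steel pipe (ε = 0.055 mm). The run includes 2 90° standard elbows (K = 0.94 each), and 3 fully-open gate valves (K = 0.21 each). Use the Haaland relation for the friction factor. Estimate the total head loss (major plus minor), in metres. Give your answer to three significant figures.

H_L ≈ 92.5 m

V = 4Q/(πD²) = 2.358 m/s; V²/2g = 0.2835 m
Re = 1.33×10^5, ε/D = 6.40×10^-4 → f = 0.02003 (Haaland)
Major: h_f = f(L/D)·V²/2g = 0.02003·16163·0.2835 = 91.78 m
Minor: ΣK = 2.51; h_m = ΣK·V²/2g = 0.7116 m
Total H_L = 91.78 + 0.7116 = 92.49 m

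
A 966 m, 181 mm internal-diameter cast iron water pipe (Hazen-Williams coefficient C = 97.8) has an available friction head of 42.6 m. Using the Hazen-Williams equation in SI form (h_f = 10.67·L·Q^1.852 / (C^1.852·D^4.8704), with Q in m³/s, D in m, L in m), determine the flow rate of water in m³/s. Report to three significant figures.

Rearranging: Q = [h_f·C^1.852·D^4.8704 / (10.67·L)]^(1/1.852)
Q = [42.6·97.8^1.852·0.181^4.8704 / (10.67·966)]^0.540 = 0.05637 m³/s

Q ≈ 0.0564 m³/s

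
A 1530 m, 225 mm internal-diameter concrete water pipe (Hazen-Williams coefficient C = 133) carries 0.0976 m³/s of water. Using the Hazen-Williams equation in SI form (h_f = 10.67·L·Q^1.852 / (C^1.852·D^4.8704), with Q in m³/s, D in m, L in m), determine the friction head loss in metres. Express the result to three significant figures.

h_f ≈ 36.6 m

h_f = 10.67·1530·0.0976^1.852 / (133^1.852·0.225^4.8704) = 36.57 m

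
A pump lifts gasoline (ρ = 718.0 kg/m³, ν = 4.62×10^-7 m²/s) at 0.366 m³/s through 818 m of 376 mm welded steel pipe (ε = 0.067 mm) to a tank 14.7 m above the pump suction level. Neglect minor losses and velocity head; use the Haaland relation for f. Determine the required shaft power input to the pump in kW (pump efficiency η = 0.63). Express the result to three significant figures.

P_shaft ≈ 128 kW

V = 4Q/(πD²) = 3.296 m/s; Re = 2.68×10^6; ε/D = 1.78×10^-4; f = 0.01381
h_f = f(L/D)V²/2g = 16.63 m
Total head H = z + h_f = 14.7 + 16.63 = 31.33 m
P_hyd = ρgQH = 718.0·9.81·0.366·31.33 = 80.78 kW
P_shaft = P_hyd/η = 80.78/0.63 = 128.2 kW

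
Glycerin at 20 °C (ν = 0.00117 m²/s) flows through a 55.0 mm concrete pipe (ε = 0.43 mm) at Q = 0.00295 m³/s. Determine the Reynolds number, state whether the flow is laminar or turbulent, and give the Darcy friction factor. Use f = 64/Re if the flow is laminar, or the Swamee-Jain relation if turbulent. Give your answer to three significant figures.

Re ≈ 58.4; laminar; f = 64/Re ≈ 1.10

V = 4Q/(πD²) = 1.242 m/s
Re = VD/ν = 1.242·0.0550/0.00117 = 58.4
Re < 2300 → laminar → f = 64/Re = 1.096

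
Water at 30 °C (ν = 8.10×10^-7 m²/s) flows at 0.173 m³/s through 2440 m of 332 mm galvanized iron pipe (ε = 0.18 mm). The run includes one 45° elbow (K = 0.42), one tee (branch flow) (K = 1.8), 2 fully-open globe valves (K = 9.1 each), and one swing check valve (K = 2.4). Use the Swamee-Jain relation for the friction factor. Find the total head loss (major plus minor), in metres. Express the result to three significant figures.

V = 4Q/(πD²) = 1.998 m/s; V²/2g = 0.2035 m
Re = 8.19×10^5, ε/D = 5.42×10^-4 → f = 0.01769 (Swamee-Jain)
Major: h_f = f(L/D)·V²/2g = 0.01769·7349·0.2035 = 26.46 m
Minor: ΣK = 22.8; h_m = ΣK·V²/2g = 4.645 m
Total H_L = 26.46 + 4.645 = 31.10 m

H_L ≈ 31.1 m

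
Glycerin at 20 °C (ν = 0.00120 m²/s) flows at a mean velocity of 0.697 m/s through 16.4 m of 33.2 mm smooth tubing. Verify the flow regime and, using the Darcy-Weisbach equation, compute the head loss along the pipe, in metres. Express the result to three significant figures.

Re = VD/ν = 0.697·0.03320/0.00120 = 19.3 → laminar (Re < 2300)
f = 64/Re = 3.319
h_f = f(L/D)V²/(2g) = 3.319·(16.4/0.03320)·0.697²/(2·9.81) = 40.59 m

h_f ≈ 40.6 m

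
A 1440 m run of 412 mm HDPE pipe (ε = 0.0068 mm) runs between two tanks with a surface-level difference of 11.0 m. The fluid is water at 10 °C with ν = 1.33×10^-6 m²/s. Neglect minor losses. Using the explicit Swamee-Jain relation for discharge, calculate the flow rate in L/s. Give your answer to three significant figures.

Q ≈ 294 L/s

Swamee-Jain (Type II): Q = -0.965·√(gD⁵h_f/L)·ln[ε/(3.7D) + √(3.17ν²L/(gD³h_f))]
√(gD⁵h_f/L) = √(9.81·0.412⁵·11.0/1440) = 0.02983
ε/(3.7D) = 4.46×10^-6; √(3.17ν²L/(gD³h_f)) = 3.27×10^-5
Q = -0.965·0.02983·ln(3.717×10^-5) = 0.2936 m³/s
Check: V = 2.20 m/s, Re = 6.82×10^5, f = 0.01271, h_f = 11.0 m ≈ 11.0 m ✓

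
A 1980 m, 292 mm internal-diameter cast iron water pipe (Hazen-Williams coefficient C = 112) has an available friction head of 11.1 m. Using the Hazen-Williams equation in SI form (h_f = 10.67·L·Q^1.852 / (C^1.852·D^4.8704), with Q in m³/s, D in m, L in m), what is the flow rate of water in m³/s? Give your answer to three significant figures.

Rearranging: Q = [h_f·C^1.852·D^4.8704 / (10.67·L)]^(1/1.852)
Q = [11.1·112^1.852·0.292^4.8704 / (10.67·1980)]^0.540 = 0.07456 m³/s

Q ≈ 0.0746 m³/s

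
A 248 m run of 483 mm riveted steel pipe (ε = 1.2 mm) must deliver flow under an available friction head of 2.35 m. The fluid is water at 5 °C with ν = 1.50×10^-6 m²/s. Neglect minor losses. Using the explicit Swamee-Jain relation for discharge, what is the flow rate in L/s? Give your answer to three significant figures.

Q ≈ 347 L/s

Swamee-Jain (Type II): Q = -0.965·√(gD⁵h_f/L)·ln[ε/(3.7D) + √(3.17ν²L/(gD³h_f))]
√(gD⁵h_f/L) = √(9.81·0.483⁵·2.35/248) = 0.04943
ε/(3.7D) = 6.71×10^-4; √(3.17ν²L/(gD³h_f)) = 2.61×10^-5
Q = -0.965·0.04943·ln(6.976×10^-4) = 0.3467 m³/s
Check: V = 1.89 m/s, Re = 6.09×10^5, f = 0.02519, h_f = 2.36 m ≈ 2.35 m ✓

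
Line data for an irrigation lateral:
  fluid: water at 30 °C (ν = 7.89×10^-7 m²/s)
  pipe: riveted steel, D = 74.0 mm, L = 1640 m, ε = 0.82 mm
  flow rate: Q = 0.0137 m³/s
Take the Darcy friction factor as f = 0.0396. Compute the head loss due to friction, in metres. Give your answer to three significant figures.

V = 4Q/(πD²) = 4·0.0137/(π·0.0740²) = 3.185 m/s
h_f = f(L/D)V²/(2g) = 0.03960·(1640/0.0740)·3.185²/(2·9.81) = 453.9 m

h_f ≈ 454 m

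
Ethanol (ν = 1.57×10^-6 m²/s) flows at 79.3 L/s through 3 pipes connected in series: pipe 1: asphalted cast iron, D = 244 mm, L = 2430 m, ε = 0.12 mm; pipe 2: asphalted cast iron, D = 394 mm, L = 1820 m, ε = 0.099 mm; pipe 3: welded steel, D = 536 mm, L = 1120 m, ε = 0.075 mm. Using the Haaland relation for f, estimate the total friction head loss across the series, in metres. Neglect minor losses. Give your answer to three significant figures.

Pipe 1: V = 1.696 m/s, Re = 2.64×10^5, ε/D = 4.92×10^-4, f = 0.01819, h_1 = f(L/D)V²/2g = 26.55 m
Pipe 2: V = 0.6504 m/s, Re = 1.63×10^5, ε/D = 2.51×10^-4, f = 0.01766, h_2 = f(L/D)V²/2g = 1.758 m
Pipe 3: V = 0.3514 m/s, Re = 1.20×10^5, ε/D = 1.40×10^-4, f = 0.01787, h_3 = f(L/D)V²/2g = 0.2351 m
Series → Q common, losses add: H = Σh = 28.55 m

H ≈ 28.5 m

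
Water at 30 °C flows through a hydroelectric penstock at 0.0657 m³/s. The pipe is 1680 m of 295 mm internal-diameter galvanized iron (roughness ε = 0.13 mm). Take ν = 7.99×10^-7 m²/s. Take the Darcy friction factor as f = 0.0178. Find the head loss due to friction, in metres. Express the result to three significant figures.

h_f ≈ 4.77 m

V = 4Q/(πD²) = 4·0.0657/(π·0.295²) = 0.9612 m/s
h_f = f(L/D)V²/(2g) = 0.01780·(1680/0.295)·0.9612²/(2·9.81) = 4.774 m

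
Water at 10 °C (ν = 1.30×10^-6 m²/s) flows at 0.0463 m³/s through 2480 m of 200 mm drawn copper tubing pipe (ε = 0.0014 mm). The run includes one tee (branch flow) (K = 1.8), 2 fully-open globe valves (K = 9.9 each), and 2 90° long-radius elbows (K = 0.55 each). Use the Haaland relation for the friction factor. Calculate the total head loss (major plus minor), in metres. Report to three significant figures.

V = 4Q/(πD²) = 1.474 m/s; V²/2g = 0.1107 m
Re = 2.27×10^5, ε/D = 7.00×10^-6 → f = 0.01517 (Haaland)
Major: h_f = f(L/D)·V²/2g = 0.01517·12400·0.1107 = 20.83 m
Minor: ΣK = 22.7; h_m = ΣK·V²/2g = 2.513 m
Total H_L = 20.83 + 2.513 = 23.34 m

H_L ≈ 23.3 m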